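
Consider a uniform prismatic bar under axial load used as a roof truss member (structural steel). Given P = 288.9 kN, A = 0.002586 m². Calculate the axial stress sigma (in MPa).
Model: a uniform prismatic bar under axial load, so sigma = P / A.
Convert to SI units:
  P = 288.9 kN = 288900 N
Substitute:
  sigma = 288900 / 0.002586
  sigma = 1.117 × 10⁸ Pa
Convert: sigma = 1.117 × 10⁸ Pa = 111.7 MPa
Final answer: sigma = 111.7 MPa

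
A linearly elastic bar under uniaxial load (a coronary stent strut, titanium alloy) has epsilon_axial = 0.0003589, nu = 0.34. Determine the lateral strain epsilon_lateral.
Model: a linearly elastic bar under uniaxial load, so epsilon_lateral = -nu·epsilon_axial.
Substitute:
  epsilon_lateral = -(0.34 × 0.0003589)
  epsilon_lateral = -0.000122
Final answer: epsilon_lateral = -0.000122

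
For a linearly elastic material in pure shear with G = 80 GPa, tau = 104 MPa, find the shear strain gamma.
Model: a linearly elastic material in pure shear, so tau = G·gamma.
Solve for gamma: gamma = tau / G.
Convert to SI units:
  G = 80 GPa = 8 × 10¹⁰ Pa
  tau = 104 MPa = 1.04 × 10⁸ Pa
Substitute:
  gamma = (1.04 × 10⁸) / (8 × 10¹⁰)
  gamma = 0.0013
Final answer: gamma = 0.0013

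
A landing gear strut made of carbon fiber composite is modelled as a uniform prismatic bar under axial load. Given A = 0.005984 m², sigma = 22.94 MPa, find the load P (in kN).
Model: a uniform prismatic bar under axial load, so sigma = P / A.
Solve for P: P = sigma·A.
Convert to SI units:
  sigma = 22.94 MPa = 2.294 × 10⁷ Pa
Substitute:
  P = (2.294 × 10⁷) × 0.005984
  P = 137300 N
Convert: P = 137300 N = 137.3 kN
Final answer: P = 137.3 kN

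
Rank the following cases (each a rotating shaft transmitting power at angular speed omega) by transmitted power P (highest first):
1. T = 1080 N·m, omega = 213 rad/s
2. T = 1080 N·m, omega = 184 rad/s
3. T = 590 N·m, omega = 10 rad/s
Model: a rotating shaft transmitting power at angular speed omega, so P = T·omega (SI units).
  Case 1: P = 1080 × 213 = 230000 W = 230 kW
  Case 2: P = 1080 × 184 = 198700 W = 198.7 kW
  Case 3: P = 590 × 10 = 5900 W = 5.9 kW
Ordering: 230 kW (case 1) > 198.7 kW (case 2) > 5.9 kW (case 3)
Final answer: 1, 2, 3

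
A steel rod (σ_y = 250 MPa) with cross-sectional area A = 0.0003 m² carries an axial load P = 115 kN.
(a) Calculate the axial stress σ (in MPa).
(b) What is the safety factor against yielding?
(a) Axial stress σ = P/A. Convert P = 115 kN = 115000 N.
  σ = 115000 / 0.0003 = 3.833 × 10⁸ Pa = 383.3 MPa
(b) Safety factor SF = σ_y/σ = 250 / 383.3 = 0.6522
Final answer: (a) σ = 383.3 MPa, (b) SF = 0.6522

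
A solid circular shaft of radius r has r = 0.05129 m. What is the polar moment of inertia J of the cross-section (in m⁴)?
Model: a solid circular shaft of radius r, so J = (π·r^4) / 2.
Substitute:
  J = (π × 0.05129^4) / 2
  J = 1.087 × 10⁻⁵ m⁴
Final answer: J = 1.087 × 10⁻⁵ m⁴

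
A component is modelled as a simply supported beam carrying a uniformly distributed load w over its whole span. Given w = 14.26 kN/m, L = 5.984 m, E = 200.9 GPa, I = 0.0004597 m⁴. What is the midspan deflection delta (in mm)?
Model: a simply supported beam carrying a uniformly distributed load w over its whole span, so delta = (5·w·L^4) / (384·E·I).
Convert to SI units:
  w = 14.26 kN/m = 14260 N/m
  E = 200.9 GPa = 2.009 × 10¹¹ Pa
Substitute:
  delta = (5 × 14260 × 5.984^4) / (384 × (2.009 × 10¹¹) × 0.0004597)
  delta = 0.002578 m
Convert: delta = 0.002578 m = 2.578 mm
Final answer: delta = 2.578 mm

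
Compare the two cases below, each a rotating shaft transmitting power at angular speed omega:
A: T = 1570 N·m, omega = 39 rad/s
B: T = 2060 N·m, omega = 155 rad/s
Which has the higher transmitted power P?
Model: a rotating shaft transmitting power at angular speed omega, so P = T·omega (SI units).
  A: P = 1570 × 39 = 61230 W = 61.23 kW
  B: P = 2060 × 155 = 319300 W = 319.3 kW
319.3 kW > 61.23 kW, so B is larger.
Final answer: B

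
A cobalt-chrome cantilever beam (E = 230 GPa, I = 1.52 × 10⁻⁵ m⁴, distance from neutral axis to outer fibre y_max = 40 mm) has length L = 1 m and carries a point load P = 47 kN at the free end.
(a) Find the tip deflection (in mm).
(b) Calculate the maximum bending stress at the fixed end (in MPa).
(a) Tip deflection of a cantilever with an end point load: δ = P·L^3 / (3·E·I). Convert P = 47 kN = 47000 N, E = 230 GPa = 2.3 × 10¹¹ Pa.
  δ = (47000 × 1^3) / (3 × (2.3 × 10¹¹) × (1.52 × 10⁻⁵)) = 0.004481 m = 4.481 mm
(b) Maximum bending moment at the fixed end: M = P·L = 47000 × 1 = 47000 N·m. Convert y_max = 40 mm = 0.04 m.
  σ = M·y_max / I = (47000 × 0.04) / (1.52 × 10⁻⁵) = 1.237 × 10⁸ Pa = 123.7 MPa
Final answer: (a) δ = 4.481 mm, (b) σ = 123.7 MPa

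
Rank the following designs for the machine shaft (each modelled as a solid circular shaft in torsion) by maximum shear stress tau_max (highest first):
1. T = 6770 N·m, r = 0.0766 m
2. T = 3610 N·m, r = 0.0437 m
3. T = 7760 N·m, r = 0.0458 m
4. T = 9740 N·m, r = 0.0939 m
Model: a solid circular shaft in torsion, so tau_max = (2·T) / (π·r^3) (SI units).
  Case 1: tau_max = (2 × 6770) / (π × 0.0766^3) = 9.589 × 10⁶ Pa = 9.589 MPa
  Case 2: tau_max = (2 × 3610) / (π × 0.0437^3) = 2.754 × 10⁷ Pa = 27.54 MPa
  Case 3: tau_max = (2 × 7760) / (π × 0.0458^3) = 5.142 × 10⁷ Pa = 51.42 MPa
  Case 4: tau_max = (2 × 9740) / (π × 0.0939^3) = 7.489 × 10⁶ Pa = 7.489 MPa
Ordering: 51.42 MPa (case 3) > 27.54 MPa (case 2) > 9.589 MPa (case 1) > 7.489 MPa (case 4)
Final answer: 3, 2, 1, 4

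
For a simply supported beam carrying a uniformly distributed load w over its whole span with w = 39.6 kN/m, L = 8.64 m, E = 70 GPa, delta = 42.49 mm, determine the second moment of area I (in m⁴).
Model: a simply supported beam carrying a uniformly distributed load w over its whole span, so delta = (5·w·L^4) / (384·E·I).
Solve for I: I = (5·w·L^4) / (384·delta·E).
Convert to SI units:
  w = 39.6 kN/m = 39600 N/m
  E = 70 GPa = 7 × 10¹⁰ Pa
  delta = 42.49 mm = 0.04249 m
Substitute:
  I = (5 × 39600 × 8.64^4) / (384 × 0.04249 × (7 × 10¹⁰))
  I = 0.0009661 m⁴
Final answer: I = 0.0009661 m⁴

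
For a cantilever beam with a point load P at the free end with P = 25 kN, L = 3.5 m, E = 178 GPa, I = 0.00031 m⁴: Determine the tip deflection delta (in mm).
Model: a cantilever beam with a point load P at the free end, so delta = (P·L^3) / (3·E·I).
Convert to SI units:
  P = 25 kN = 25000 N
  E = 178 GPa = 1.78 × 10¹¹ Pa
Substitute:
  delta = (25000 × 3.5^3) / (3 × (1.78 × 10¹¹) × 0.00031)
  delta = 0.006475 m
Convert: delta = 0.006475 m = 6.475 mm
Final answer: delta = 6.475 mm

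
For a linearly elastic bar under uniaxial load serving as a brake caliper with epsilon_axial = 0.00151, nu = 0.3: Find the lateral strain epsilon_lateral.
Model: a linearly elastic bar under uniaxial load, so epsilon_lateral = -nu·epsilon_axial.
Substitute:
  epsilon_lateral = -(0.3 × 0.00151)
  epsilon_lateral = -0.000453
Final answer: epsilon_lateral = -0.000453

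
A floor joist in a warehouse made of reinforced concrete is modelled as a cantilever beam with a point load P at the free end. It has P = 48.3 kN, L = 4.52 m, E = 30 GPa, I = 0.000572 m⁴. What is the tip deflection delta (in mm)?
Model: a cantilever beam with a point load P at the free end, so delta = (P·L^3) / (3·E·I).
Convert to SI units:
  P = 48.3 kN = 48300 N
  E = 30 GPa = 3 × 10¹⁰ Pa
Substitute:
  delta = (48300 × 4.52^3) / (3 × (3 × 10¹⁰) × 0.000572)
  delta = 0.08664 m
Convert: delta = 0.08664 m = 86.64 mm
Final answer: delta = 86.64 mm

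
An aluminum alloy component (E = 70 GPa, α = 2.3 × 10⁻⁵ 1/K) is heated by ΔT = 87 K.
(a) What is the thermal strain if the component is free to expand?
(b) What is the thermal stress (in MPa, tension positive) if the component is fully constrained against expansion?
(a) Free thermal strain ε_th = α·ΔT = (2.3 × 10⁻⁵) × 87 = 0.002001
(b) Fully constrained, the expansion is suppressed, so σ = -E·α·ΔT. Convert E = 70 GPa = 7 × 10¹⁰ Pa.
  σ = -(7 × 10¹⁰) × (2.3 × 10⁻⁵) × 87 = -1.401 × 10⁸ Pa = -140.1 MPa (compressive)
Final answer: (a) ε_th = 0.002001, (b) σ = -140.1 MPa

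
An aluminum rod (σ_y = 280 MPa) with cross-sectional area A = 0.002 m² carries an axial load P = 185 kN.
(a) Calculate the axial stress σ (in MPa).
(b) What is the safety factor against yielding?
(a) Axial stress σ = P/A. Convert P = 185 kN = 185000 N.
  σ = 185000 / 0.002 = 9.25 × 10⁷ Pa = 92.5 MPa
(b) Safety factor SF = σ_y/σ = 280 / 92.5 = 3.027
Final answer: (a) σ = 92.5 MPa, (b) SF = 3.027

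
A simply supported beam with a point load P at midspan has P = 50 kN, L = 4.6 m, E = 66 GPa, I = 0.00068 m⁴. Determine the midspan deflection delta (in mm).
Model: a simply supported beam with a point load P at midspan, so delta = (P·L^3) / (48·E·I).
Convert to SI units:
  P = 50 kN = 50000 N
  E = 66 GPa = 6.6 × 10¹⁰ Pa
Substitute:
  delta = (50000 × 4.6^3) / (48 × (6.6 × 10¹⁰) × 0.00068)
  delta = 0.002259 m
Convert: delta = 0.002259 m = 2.259 mm
Final answer: delta = 2.259 mm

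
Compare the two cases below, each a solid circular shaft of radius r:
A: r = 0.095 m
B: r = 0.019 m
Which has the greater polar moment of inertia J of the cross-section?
Model: a solid circular shaft of radius r, so J = (π·r^4) / 2 (SI units).
  A: J = (π × 0.095^4) / 2 = 0.0001279 m⁴
  B: J = (π × 0.019^4) / 2 = 2.047 × 10⁻⁷ m⁴
0.0001279 m⁴ > 2.047 × 10⁻⁷ m⁴, so A is larger.
Final answer: A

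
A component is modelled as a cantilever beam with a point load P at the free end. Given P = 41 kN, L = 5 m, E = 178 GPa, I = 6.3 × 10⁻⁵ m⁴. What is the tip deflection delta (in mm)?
Model: a cantilever beam with a point load P at the free end, so delta = (P·L^3) / (3·E·I).
Convert to SI units:
  P = 41 kN = 41000 N
  E = 178 GPa = 1.78 × 10¹¹ Pa
Substitute:
  delta = (41000 × 5^3) / (3 × (1.78 × 10¹¹) × (6.3 × 10⁻⁵))
  delta = 0.1523 m
Convert: delta = 0.1523 m = 152.3 mm
Final answer: delta = 152.3 mm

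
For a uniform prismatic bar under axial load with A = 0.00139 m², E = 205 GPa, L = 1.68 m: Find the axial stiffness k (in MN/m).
Model: a uniform prismatic bar under axial load, so k = (A·E) / L.
Convert to SI units:
  E = 205 GPa = 2.05 × 10¹¹ Pa
Substitute:
  k = (0.00139 × (2.05 × 10¹¹)) / 1.68
  k = 1.696 × 10⁸ N/m
Convert: k = 1.696 × 10⁸ N/m = 169.6 MN/m
Final answer: k = 169.6 MN/m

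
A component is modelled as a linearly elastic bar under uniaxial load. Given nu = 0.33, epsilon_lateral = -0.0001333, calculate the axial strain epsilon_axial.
Model: a linearly elastic bar under uniaxial load, so epsilon_lateral = -nu·epsilon_axial.
Solve for epsilon_axial: epsilon_axial = -epsilon_lateral / nu.
Substitute:
  epsilon_axial = -(-0.0001333) / 0.33
  epsilon_axial = 0.0004039
Final answer: epsilon_axial = 0.0004039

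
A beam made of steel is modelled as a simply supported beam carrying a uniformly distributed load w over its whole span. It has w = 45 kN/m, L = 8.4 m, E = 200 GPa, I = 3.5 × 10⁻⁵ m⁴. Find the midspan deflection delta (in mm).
Model: a simply supported beam carrying a uniformly distributed load w over its whole span, so delta = (5·w·L^4) / (384·E·I).
Convert to SI units:
  w = 45 kN/m = 45000 N/m
  E = 200 GPa = 2 × 10¹¹ Pa
Substitute:
  delta = (5 × 45000 × 8.4^4) / (384 × (2 × 10¹¹) × (3.5 × 10⁻⁵))
  delta = 0.4167 m
Convert: delta = 0.4167 m = 416.7 mm
Final answer: delta = 416.7 mm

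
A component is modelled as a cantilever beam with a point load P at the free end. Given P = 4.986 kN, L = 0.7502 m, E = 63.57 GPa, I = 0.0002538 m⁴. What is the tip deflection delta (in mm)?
Model: a cantilever beam with a point load P at the free end, so delta = (P·L^3) / (3·E·I).
Convert to SI units:
  P = 4.986 kN = 4986 N
  E = 63.57 GPa = 6.357 × 10¹⁰ Pa
Substitute:
  delta = (4986 × 0.7502^3) / (3 × (6.357 × 10¹⁰) × 0.0002538)
  delta = 4.349 × 10⁻⁵ m
Convert: delta = 4.349 × 10⁻⁵ m = 0.04349 mm
Final answer: delta = 0.04349 mm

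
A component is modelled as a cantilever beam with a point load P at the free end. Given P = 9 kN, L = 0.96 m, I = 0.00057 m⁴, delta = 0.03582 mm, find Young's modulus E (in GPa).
Model: a cantilever beam with a point load P at the free end, so delta = (P·L^3) / (3·E·I).
Solve for E: E = (P·L^3) / (3·delta·I).
Convert to SI units:
  P = 9 kN = 9000 N
  delta = 0.03582 mm = 3.582 × 10⁻⁵ m
Substitute:
  E = (9000 × 0.96^3) / (3 × (3.582 × 10⁻⁵) × 0.00057)
  E = 1.3 × 10¹¹ Pa
Convert: E = 1.3 × 10¹¹ Pa = 130 GPa
Final answer: E = 130 GPa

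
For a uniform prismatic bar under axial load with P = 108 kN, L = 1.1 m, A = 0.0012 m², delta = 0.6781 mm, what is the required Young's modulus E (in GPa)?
Model: a uniform prismatic bar under axial load, so delta = (P·L) / (A·E).
Solve for E: E = (P·L) / (delta·A).
Convert to SI units:
  P = 108 kN = 108000 N
  delta = 0.6781 mm = 0.0006781 m
Substitute:
  E = (108000 × 1.1) / (0.0006781 × 0.0012)
  E = 1.46 × 10¹¹ Pa
Convert: E = 1.46 × 10¹¹ Pa = 146 GPa
Final answer: E = 146 GPa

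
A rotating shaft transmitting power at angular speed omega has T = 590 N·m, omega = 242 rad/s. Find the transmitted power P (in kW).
Model: a rotating shaft transmitting power at angular speed omega, so P = T·omega.
Substitute:
  P = 590 × 242
  P = 142800 W
Convert: P = 142800 W = 142.8 kW
Final answer: P = 142.8 kW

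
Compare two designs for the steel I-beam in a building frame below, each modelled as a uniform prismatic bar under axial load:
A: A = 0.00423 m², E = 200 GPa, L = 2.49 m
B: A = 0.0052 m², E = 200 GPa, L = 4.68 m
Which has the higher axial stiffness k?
Model: a uniform prismatic bar under axial load, so k = (A·E) / L (SI units).
  A: k = (0.00423 × (2 × 10¹¹)) / 2.49 = 3.398 × 10⁸ N/m = 339.8 MN/m
  B: k = (0.0052 × (2 × 10¹¹)) / 4.68 = 2.222 × 10⁸ N/m = 222.2 MN/m
339.8 MN/m > 222.2 MN/m, so A is larger.
Final answer: A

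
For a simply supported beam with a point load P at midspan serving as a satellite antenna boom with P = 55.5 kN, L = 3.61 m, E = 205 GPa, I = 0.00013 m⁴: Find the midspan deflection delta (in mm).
Model: a simply supported beam with a point load P at midspan, so delta = (P·L^3) / (48·E·I).
Convert to SI units:
  P = 55.5 kN = 55500 N
  E = 205 GPa = 2.05 × 10¹¹ Pa
Substitute:
  delta = (55500 × 3.61^3) / (48 × (2.05 × 10¹¹) × 0.00013)
  delta = 0.002041 m
Convert: delta = 0.002041 m = 2.041 mm
Final answer: delta = 2.041 mm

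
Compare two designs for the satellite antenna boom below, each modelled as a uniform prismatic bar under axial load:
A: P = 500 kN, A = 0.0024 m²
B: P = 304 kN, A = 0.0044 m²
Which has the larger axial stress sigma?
Model: a uniform prismatic bar under axial load, so sigma = P / A (SI units).
  A: sigma = 500000 / 0.0024 = 2.083 × 10⁸ Pa = 208.3 MPa
  B: sigma = 304000 / 0.0044 = 6.909 × 10⁷ Pa = 69.09 MPa
208.3 MPa > 69.09 MPa, so A is larger.
Final answer: A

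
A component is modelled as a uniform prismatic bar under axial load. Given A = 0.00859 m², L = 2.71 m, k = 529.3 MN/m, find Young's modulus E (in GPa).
Model: a uniform prismatic bar under axial load, so k = (A·E) / L.
Solve for E: E = (k·L) / A.
Convert to SI units:
  k = 529.3 MN/m = 5.293 × 10⁸ N/m
Substitute:
  E = ((5.293 × 10⁸) × 2.71) / 0.00859
  E = 1.67 × 10¹¹ Pa
Convert: E = 1.67 × 10¹¹ Pa = 167 GPa
Final answer: E = 167 GPa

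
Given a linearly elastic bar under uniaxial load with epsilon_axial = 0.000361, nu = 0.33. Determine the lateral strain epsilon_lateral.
Model: a linearly elastic bar under uniaxial load, so epsilon_lateral = -nu·epsilon_axial.
Substitute:
  epsilon_lateral = -(0.33 × 0.000361)
  epsilon_lateral = -0.0001191
Final answer: epsilon_lateral = -0.0001191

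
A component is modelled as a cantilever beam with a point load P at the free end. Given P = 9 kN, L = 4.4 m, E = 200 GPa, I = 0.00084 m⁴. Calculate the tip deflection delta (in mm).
Model: a cantilever beam with a point load P at the free end, so delta = (P·L^3) / (3·E·I).
Convert to SI units:
  P = 9 kN = 9000 N
  E = 200 GPa = 2 × 10¹¹ Pa
Substitute:
  delta = (9000 × 4.4^3) / (3 × (2 × 10¹¹) × 0.00084)
  delta = 0.001521 m
Convert: delta = 0.001521 m = 1.521 mm
Final answer: delta = 1.521 mm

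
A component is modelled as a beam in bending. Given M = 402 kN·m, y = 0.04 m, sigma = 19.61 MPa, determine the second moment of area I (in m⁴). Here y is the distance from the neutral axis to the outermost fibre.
Model: a beam in bending, so sigma = (M·y) / I.
Solve for I: I = (M·y) / sigma.
Convert to SI units:
  M = 402 kN·m = 402000 N·m
  sigma = 19.61 MPa = 1.961 × 10⁷ Pa
Substitute:
  I = (402000 × 0.04) / (1.961 × 10⁷)
  I = 0.00082 m⁴
Final answer: I = 0.00082 m⁴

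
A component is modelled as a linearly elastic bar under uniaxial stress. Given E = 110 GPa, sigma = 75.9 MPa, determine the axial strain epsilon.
Model: a linearly elastic bar under uniaxial stress, so sigma = E·epsilon.
Solve for epsilon: epsilon = sigma / E.
Convert to SI units:
  E = 110 GPa = 1.1 × 10¹¹ Pa
  sigma = 75.9 MPa = 7.59 × 10⁷ Pa
Substitute:
  epsilon = (7.59 × 10⁷) / (1.1 × 10¹¹)
  epsilon = 0.00069
Final answer: epsilon = 0.00069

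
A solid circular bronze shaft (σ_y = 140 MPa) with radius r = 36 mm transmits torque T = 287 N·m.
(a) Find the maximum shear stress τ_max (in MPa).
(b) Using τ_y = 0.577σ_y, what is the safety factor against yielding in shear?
(a) For a solid circular shaft, τ_max = T·r/J with J = π·r^4/2, i.e. τ_max = 2·T / (π·r^3). Convert r = 36 mm = 0.036 m.
  τ_max = (2 × 287) / (π × 0.036^3) = 3.916 × 10⁶ Pa = 3.916 MPa
(b) τ_y = 0.577 × 140 = 80.78 MPa
  SF = τ_y/τ_max = 80.78 / 3.916 = 20.63
Final answer: (a) τ_max = 3.916 MPa, (b) SF = 20.63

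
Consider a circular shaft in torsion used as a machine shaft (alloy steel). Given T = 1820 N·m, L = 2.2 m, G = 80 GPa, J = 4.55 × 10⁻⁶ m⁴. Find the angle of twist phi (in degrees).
Model: a circular shaft in torsion, so phi = (T·L) / (G·J).
Convert to SI units:
  G = 80 GPa = 8 × 10¹⁰ Pa
Substitute:
  phi = (1820 × 2.2) / ((8 × 10¹⁰) × (4.55 × 10⁻⁶))
  phi = 0.011 rad
Convert to degrees: phi = 0.011 × 180/π = 0.6303°
Final answer: phi = 0.6303°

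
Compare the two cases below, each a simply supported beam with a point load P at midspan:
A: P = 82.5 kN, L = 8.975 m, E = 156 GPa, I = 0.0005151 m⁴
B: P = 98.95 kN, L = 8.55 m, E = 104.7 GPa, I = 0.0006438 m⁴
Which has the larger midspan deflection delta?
Model: a simply supported beam with a point load P at midspan, so delta = (P·L^3) / (48·E·I) (SI units).
  A: delta = (82500 × 8.975^3) / (48 × (1.56 × 10¹¹) × 0.0005151) = 0.01546 m = 15.46 mm
  B: delta = (98950 × 8.55^3) / (48 × (1.047 × 10¹¹) × 0.0006438) = 0.01912 m = 19.12 mm
19.12 mm > 15.46 mm, so B is larger.
Final answer: B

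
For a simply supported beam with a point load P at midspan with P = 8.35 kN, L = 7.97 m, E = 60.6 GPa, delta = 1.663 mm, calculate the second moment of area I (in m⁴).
Model: a simply supported beam with a point load P at midspan, so delta = (P·L^3) / (48·E·I).
Solve for I: I = (P·L^3) / (48·delta·E).
Convert to SI units:
  P = 8.35 kN = 8350 N
  E = 60.6 GPa = 6.06 × 10¹⁰ Pa
  delta = 1.663 mm = 0.001663 m
Substitute:
  I = (8350 × 7.97^3) / (48 × 0.001663 × (6.06 × 10¹⁰))
  I = 0.0008739 m⁴
Final answer: I = 0.0008739 m⁴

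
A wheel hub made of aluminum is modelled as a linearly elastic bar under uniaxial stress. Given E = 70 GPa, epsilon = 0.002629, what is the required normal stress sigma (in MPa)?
Model: a linearly elastic bar under uniaxial stress, so epsilon = sigma / E.
Solve for sigma: sigma = epsilon·E.
Convert to SI units:
  E = 70 GPa = 7 × 10¹⁰ Pa
Substitute:
  sigma = 0.002629 × (7 × 10¹⁰)
  sigma = 1.84 × 10⁸ Pa
Convert: sigma = 1.84 × 10⁸ Pa = 184 MPa
Final answer: sigma = 184 MPa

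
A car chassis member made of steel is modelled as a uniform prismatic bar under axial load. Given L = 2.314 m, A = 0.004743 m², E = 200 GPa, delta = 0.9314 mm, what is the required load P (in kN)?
Model: a uniform prismatic bar under axial load, so delta = (P·L) / (A·E).
Solve for P: P = (delta·A·E) / L.
Convert to SI units:
  E = 200 GPa = 2 × 10¹¹ Pa
  delta = 0.9314 mm = 0.0009314 m
Substitute:
  P = (0.0009314 × 0.004743 × (2 × 10¹¹)) / 2.314
  P = 381800 N
Convert: P = 381800 N = 381.8 kN
Final answer: P = 381.8 kN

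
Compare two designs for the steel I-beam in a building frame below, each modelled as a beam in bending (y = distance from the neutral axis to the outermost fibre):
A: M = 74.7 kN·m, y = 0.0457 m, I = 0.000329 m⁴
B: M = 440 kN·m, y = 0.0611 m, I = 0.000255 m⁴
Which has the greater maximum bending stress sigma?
Model: a beam in bending (y = distance from the neutral axis to the outermost fibre), so sigma = (M·y) / I (SI units).
  A: sigma = (74700 × 0.0457) / 0.000329 = 1.038 × 10⁷ Pa = 10.38 MPa
  B: sigma = (440000 × 0.0611) / 0.000255 = 1.054 × 10⁸ Pa = 105.4 MPa
105.4 MPa > 10.38 MPa, so B is larger.
Final answer: B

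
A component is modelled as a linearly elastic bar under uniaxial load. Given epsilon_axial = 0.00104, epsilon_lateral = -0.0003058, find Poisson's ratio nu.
Model: a linearly elastic bar under uniaxial load, so epsilon_lateral = -nu·epsilon_axial.
Solve for nu: nu = -epsilon_lateral / epsilon_axial.
Substitute:
  nu = -(-0.0003058) / 0.00104
  nu = 0.294
Final answer: nu = 0.294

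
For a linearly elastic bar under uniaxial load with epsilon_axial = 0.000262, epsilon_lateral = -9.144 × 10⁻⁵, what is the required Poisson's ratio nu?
Model: a linearly elastic bar under uniaxial load, so epsilon_lateral = -nu·epsilon_axial.
Solve for nu: nu = -epsilon_lateral / epsilon_axial.
Substitute:
  nu = -(-9.144 × 10⁻⁵) / 0.000262
  nu = 0.349
Final answer: nu = 0.349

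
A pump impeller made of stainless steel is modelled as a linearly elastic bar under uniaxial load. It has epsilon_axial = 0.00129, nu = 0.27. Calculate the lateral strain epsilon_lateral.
Model: a linearly elastic bar under uniaxial load, so epsilon_lateral = -nu·epsilon_axial.
Substitute:
  epsilon_lateral = -(0.27 × 0.00129)
  epsilon_lateral = -0.0003483
Final answer: epsilon_lateral = -0.0003483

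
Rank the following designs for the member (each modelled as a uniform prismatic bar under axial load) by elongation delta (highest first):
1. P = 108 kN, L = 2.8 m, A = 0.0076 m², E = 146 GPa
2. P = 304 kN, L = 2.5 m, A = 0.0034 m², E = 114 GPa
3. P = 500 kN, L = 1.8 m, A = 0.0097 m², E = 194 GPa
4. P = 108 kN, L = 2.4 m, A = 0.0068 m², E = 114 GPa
Model: a uniform prismatic bar under axial load, so delta = (P·L) / (A·E) (SI units).
  Case 1: delta = (108000 × 2.8) / (0.0076 × (1.46 × 10¹¹)) = 0.0002725 m = 0.2725 mm
  Case 2: delta = (304000 × 2.5) / (0.0034 × (1.14 × 10¹¹)) = 0.001961 m = 1.961 mm
  Case 3: delta = (500000 × 1.8) / (0.0097 × (1.94 × 10¹¹)) = 0.0004783 m = 0.4783 mm
  Case 4: delta = (108000 × 2.4) / (0.0068 × (1.14 × 10¹¹)) = 0.0003344 m = 0.3344 mm
Ordering: 1.961 mm (case 2) > 0.4783 mm (case 3) > 0.3344 mm (case 4) > 0.2725 mm (case 1)
Final answer: 2, 3, 4, 1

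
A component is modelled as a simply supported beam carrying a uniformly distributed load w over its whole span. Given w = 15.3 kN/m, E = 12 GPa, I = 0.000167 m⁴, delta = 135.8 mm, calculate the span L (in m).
Model: a simply supported beam carrying a uniformly distributed load w over its whole span, so delta = (5·w·L^4) / (384·E·I).
Solve for L: L = ((384·delta·E·I) / (5·w))^(1/4).
Convert to SI units:
  w = 15.3 kN/m = 15300 N/m
  E = 12 GPa = 1.2 × 10¹⁰ Pa
  delta = 135.8 mm = 0.1358 m
Substitute:
  L = ((384 × 0.1358 × (1.2 × 10¹⁰) × 0.000167) / (5 × 15300))^(1/4)
  L = 6.079 m
Final answer: L = 6.079 m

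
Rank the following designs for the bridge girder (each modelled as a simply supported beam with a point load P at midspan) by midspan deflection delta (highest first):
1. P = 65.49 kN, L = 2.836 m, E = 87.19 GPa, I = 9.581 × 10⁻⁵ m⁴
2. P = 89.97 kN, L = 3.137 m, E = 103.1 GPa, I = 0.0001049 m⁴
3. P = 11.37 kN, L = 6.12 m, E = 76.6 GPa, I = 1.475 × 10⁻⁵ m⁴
Model: a simply supported beam with a point load P at midspan, so delta = (P·L^3) / (48·E·I) (SI units).
  Case 1: delta = (65490 × 2.836^3) / (48 × (8.719 × 10¹⁰) × (9.581 × 10⁻⁵)) = 0.003725 m = 3.725 mm
  Case 2: delta = (89970 × 3.137^3) / (48 × (1.031 × 10¹¹) × 0.0001049) = 0.00535 m = 5.35 mm
  Case 3: delta = (11370 × 6.12^3) / (48 × (7.66 × 10¹⁰) × (1.475 × 10⁻⁵)) = 0.04806 m = 48.06 mm
Ordering: 48.06 mm (case 3) > 5.35 mm (case 2) > 3.725 mm (case 1)
Final answer: 3, 2, 1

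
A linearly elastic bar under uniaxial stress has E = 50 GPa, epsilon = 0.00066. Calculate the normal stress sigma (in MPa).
Model: a linearly elastic bar under uniaxial stress, so sigma = E·epsilon.
Convert to SI units:
  E = 50 GPa = 5 × 10¹⁰ Pa
Substitute:
  sigma = (5 × 10¹⁰) × 0.00066
  sigma = 3.3 × 10⁷ Pa
Convert: sigma = 3.3 × 10⁷ Pa = 33 MPa
Final answer: sigma = 33 MPa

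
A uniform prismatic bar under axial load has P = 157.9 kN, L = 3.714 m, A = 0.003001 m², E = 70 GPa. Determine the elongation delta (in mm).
Model: a uniform prismatic bar under axial load, so delta = (P·L) / (A·E).
Convert to SI units:
  P = 157.9 kN = 157900 N
  E = 70 GPa = 7 × 10¹⁰ Pa
Substitute:
  delta = (157900 × 3.714) / (0.003001 × (7 × 10¹⁰))
  delta = 0.002792 m
Convert: delta = 0.002792 m = 2.792 mm
Final answer: delta = 2.792 mm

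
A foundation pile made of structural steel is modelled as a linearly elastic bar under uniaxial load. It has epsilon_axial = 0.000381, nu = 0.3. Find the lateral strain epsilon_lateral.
Model: a linearly elastic bar under uniaxial load, so epsilon_lateral = -nu·epsilon_axial.
Substitute:
  epsilon_lateral = -(0.3 × 0.000381)
  epsilon_lateral = -0.0001143
Final answer: epsilon_lateral = -0.0001143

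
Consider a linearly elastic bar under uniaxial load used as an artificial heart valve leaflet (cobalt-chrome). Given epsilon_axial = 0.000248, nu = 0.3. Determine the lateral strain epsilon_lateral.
Model: a linearly elastic bar under uniaxial load, so epsilon_lateral = -nu·epsilon_axial.
Substitute:
  epsilon_lateral = -(0.3 × 0.000248)
  epsilon_lateral = -7.44 × 10⁻⁵
Final answer: epsilon_lateral = -7.44 × 10⁻⁵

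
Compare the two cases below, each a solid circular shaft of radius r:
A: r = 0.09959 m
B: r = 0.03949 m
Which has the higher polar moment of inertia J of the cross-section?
Model: a solid circular shaft of radius r, so J = (π·r^4) / 2 (SI units).
  A: J = (π × 0.09959^4) / 2 = 0.0001545 m⁴
  B: J = (π × 0.03949^4) / 2 = 3.82 × 10⁻⁶ m⁴
0.0001545 m⁴ > 3.82 × 10⁻⁶ m⁴, so A is larger.
Final answer: A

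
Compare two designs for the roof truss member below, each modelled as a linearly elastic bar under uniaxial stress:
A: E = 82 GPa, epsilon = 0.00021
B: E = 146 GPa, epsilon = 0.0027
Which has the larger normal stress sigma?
Model: a linearly elastic bar under uniaxial stress, so sigma = E·epsilon (SI units).
  A: sigma = (8.2 × 10¹⁰) × 0.00021 = 1.722 × 10⁷ Pa = 17.22 MPa
  B: sigma = (1.46 × 10¹¹) × 0.0027 = 3.942 × 10⁸ Pa = 394.2 MPa
394.2 MPa > 17.22 MPa, so B is larger.
Final answer: B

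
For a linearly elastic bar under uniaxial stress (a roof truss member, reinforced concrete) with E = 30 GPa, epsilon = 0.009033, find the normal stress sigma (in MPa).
Model: a linearly elastic bar under uniaxial stress, so epsilon = sigma / E.
Solve for sigma: sigma = epsilon·E.
Convert to SI units:
  E = 30 GPa = 3 × 10¹⁰ Pa
Substitute:
  sigma = 0.009033 × (3 × 10¹⁰)
  sigma = 2.71 × 10⁸ Pa
Convert: sigma = 2.71 × 10⁸ Pa = 271 MPa
Final answer: sigma = 271 MPa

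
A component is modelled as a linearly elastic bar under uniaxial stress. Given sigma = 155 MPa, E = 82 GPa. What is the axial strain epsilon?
Model: a linearly elastic bar under uniaxial stress, so epsilon = sigma / E.
Convert to SI units:
  sigma = 155 MPa = 1.55 × 10⁸ Pa
  E = 82 GPa = 8.2 × 10¹⁰ Pa
Substitute:
  epsilon = (1.55 × 10⁸) / (8.2 × 10¹⁰)
  epsilon = 0.00189
Final answer: epsilon = 0.00189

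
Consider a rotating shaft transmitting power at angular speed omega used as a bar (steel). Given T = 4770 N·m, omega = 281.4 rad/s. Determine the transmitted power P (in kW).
Model: a rotating shaft transmitting power at angular speed omega, so P = T·omega.
Substitute:
  P = 4770 × 281.4
  P = 1.342 × 10⁶ W
Convert: P = 1.342 × 10⁶ W = 1342 kW
Final answer: P = 1342 kW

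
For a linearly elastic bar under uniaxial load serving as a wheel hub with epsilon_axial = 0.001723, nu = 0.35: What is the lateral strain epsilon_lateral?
Model: a linearly elastic bar under uniaxial load, so epsilon_lateral = -nu·epsilon_axial.
Substitute:
  epsilon_lateral = -(0.35 × 0.001723)
  epsilon_lateral = -0.000603
Final answer: epsilon_lateral = -0.000603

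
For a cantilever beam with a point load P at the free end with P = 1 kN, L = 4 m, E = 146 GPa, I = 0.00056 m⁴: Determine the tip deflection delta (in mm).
Model: a cantilever beam with a point load P at the free end, so delta = (P·L^3) / (3·E·I).
Convert to SI units:
  P = 1 kN = 1000 N
  E = 146 GPa = 1.46 × 10¹¹ Pa
Substitute:
  delta = (1000 × 4^3) / (3 × (1.46 × 10¹¹) × 0.00056)
  delta = 0.0002609 m
Convert: delta = 0.0002609 m = 0.2609 mm
Final answer: delta = 0.2609 mm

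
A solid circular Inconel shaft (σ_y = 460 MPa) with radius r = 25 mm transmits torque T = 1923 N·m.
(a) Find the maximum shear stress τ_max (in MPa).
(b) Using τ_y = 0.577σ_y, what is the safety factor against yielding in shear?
(a) For a solid circular shaft, τ_max = T·r/J with J = π·r^4/2, i.e. τ_max = 2·T / (π·r^3). Convert r = 25 mm = 0.025 m.
  τ_max = (2 × 1923) / (π × 0.025^3) = 7.835 × 10⁷ Pa = 78.35 MPa
(b) τ_y = 0.577 × 460 = 265.42 MPa
  SF = τ_y/τ_max = 265.42 / 78.35 = 3.388
Final answer: (a) τ_max = 78.35 MPa, (b) SF = 3.388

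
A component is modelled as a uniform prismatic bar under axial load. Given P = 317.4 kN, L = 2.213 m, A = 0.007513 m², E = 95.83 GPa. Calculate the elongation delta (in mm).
Model: a uniform prismatic bar under axial load, so delta = (P·L) / (A·E).
Convert to SI units:
  P = 317.4 kN = 317400 N
  E = 95.83 GPa = 9.583 × 10¹⁰ Pa
Substitute:
  delta = (317400 × 2.213) / (0.007513 × (9.583 × 10¹⁰))
  delta = 0.0009756 m
Convert: delta = 0.0009756 m = 0.9756 mm
Final answer: delta = 0.9756 mm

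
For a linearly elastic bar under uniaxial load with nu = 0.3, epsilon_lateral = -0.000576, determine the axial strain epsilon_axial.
Model: a linearly elastic bar under uniaxial load, so epsilon_lateral = -nu·epsilon_axial.
Solve for epsilon_axial: epsilon_axial = -epsilon_lateral / nu.
Substitute:
  epsilon_axial = -(-0.000576) / 0.3
  epsilon_axial = 0.00192
Final answer: epsilon_axial = 0.00192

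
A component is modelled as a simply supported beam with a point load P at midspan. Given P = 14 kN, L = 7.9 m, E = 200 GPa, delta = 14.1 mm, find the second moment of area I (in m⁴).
Model: a simply supported beam with a point load P at midspan, so delta = (P·L^3) / (48·E·I).
Solve for I: I = (P·L^3) / (48·delta·E).
Convert to SI units:
  P = 14 kN = 14000 N
  E = 200 GPa = 2 × 10¹¹ Pa
  delta = 14.1 mm = 0.0141 m
Substitute:
  I = (14000 × 7.9^3) / (48 × 0.0141 × (2 × 10¹¹))
  I = 5.099 × 10⁻⁵ m⁴
Final answer: I = 5.099 × 10⁻⁵ m⁴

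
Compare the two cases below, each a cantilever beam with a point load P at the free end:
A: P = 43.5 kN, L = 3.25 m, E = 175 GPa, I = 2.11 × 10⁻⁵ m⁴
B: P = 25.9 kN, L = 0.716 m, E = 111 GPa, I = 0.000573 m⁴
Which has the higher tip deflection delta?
Model: a cantilever beam with a point load P at the free end, so delta = (P·L^3) / (3·E·I) (SI units).
  A: delta = (43500 × 3.25^3) / (3 × (1.75 × 10¹¹) × (2.11 × 10⁻⁵)) = 0.1348 m = 134.8 mm
  B: delta = (25900 × 0.716^3) / (3 × (1.11 × 10¹¹) × 0.000573) = 4.982 × 10⁻⁵ m = 0.04982 mm
134.8 mm > 0.04982 mm, so A is larger.
Final answer: A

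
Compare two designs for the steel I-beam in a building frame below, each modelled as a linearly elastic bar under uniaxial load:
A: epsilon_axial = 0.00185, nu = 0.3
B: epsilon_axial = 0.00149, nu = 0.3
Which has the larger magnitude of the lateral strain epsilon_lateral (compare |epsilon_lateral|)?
Model: a linearly elastic bar under uniaxial load, so epsilon_lateral = -nu·epsilon_axial (SI units).
  A: epsilon_lateral = -(0.3 × 0.00185) = -0.000555
  B: epsilon_lateral = -(0.3 × 0.00149) = -0.000447
|epsilon_lateral|: A = 0.000555, B = 0.000447, so A is larger in magnitude.
Final answer: A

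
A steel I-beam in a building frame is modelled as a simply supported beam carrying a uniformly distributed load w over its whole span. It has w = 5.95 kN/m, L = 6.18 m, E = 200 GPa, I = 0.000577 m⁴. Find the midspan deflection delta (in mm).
Model: a simply supported beam carrying a uniformly distributed load w over its whole span, so delta = (5·w·L^4) / (384·E·I).
Convert to SI units:
  w = 5.95 kN/m = 5950 N/m
  E = 200 GPa = 2 × 10¹¹ Pa
Substitute:
  delta = (5 × 5950 × 6.18^4) / (384 × (2 × 10¹¹) × 0.000577)
  delta = 0.0009793 m
Convert: delta = 0.0009793 m = 0.9793 mm
Final answer: delta = 0.9793 mm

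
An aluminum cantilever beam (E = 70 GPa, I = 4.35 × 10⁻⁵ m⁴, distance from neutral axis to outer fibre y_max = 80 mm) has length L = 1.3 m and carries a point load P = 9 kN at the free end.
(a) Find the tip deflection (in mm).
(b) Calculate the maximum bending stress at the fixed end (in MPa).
(a) Tip deflection of a cantilever with an end point load: δ = P·L^3 / (3·E·I). Convert P = 9 kN = 9000 N, E = 70 GPa = 7 × 10¹⁰ Pa.
  δ = (9000 × 1.3^3) / (3 × (7 × 10¹⁰) × (4.35 × 10⁻⁵)) = 0.002165 m = 2.165 mm
(b) Maximum bending moment at the fixed end: M = P·L = 9000 × 1.3 = 11700 N·m. Convert y_max = 80 mm = 0.08 m.
  σ = M·y_max / I = (11700 × 0.08) / (4.35 × 10⁻⁵) = 2.152 × 10⁷ Pa = 21.52 MPa
Final answer: (a) δ = 2.165 mm, (b) σ = 21.52 MPa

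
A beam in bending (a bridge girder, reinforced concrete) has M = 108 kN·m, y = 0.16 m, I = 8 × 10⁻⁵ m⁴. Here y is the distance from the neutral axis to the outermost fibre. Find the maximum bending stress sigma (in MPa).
Model: a beam in bending, so sigma = (M·y) / I.
Convert to SI units:
  M = 108 kN·m = 108000 N·m
Substitute:
  sigma = (108000 × 0.16) / (8 × 10⁻⁵)
  sigma = 2.16 × 10⁸ Pa
Convert: sigma = 2.16 × 10⁸ Pa = 216 MPa
Final answer: sigma = 216 MPa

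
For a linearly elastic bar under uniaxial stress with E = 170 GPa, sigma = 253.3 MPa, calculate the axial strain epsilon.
Model: a linearly elastic bar under uniaxial stress, so sigma = E·epsilon.
Solve for epsilon: epsilon = sigma / E.
Convert to SI units:
  E = 170 GPa = 1.7 × 10¹¹ Pa
  sigma = 253.3 MPa = 2.533 × 10⁸ Pa
Substitute:
  epsilon = (2.533 × 10⁸) / (1.7 × 10¹¹)
  epsilon = 0.00149
Final answer: epsilon = 0.00149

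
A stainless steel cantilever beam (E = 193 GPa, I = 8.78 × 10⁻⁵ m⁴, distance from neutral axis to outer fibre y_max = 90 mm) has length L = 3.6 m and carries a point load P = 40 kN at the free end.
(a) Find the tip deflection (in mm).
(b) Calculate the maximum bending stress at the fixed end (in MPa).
(a) Tip deflection of a cantilever with an end point load: δ = P·L^3 / (3·E·I). Convert P = 40 kN = 40000 N, E = 193 GPa = 1.93 × 10¹¹ Pa.
  δ = (40000 × 3.6^3) / (3 × (1.93 × 10¹¹) × (8.78 × 10⁻⁵)) = 0.03671 m = 36.71 mm
(b) Maximum bending moment at the fixed end: M = P·L = 40000 × 3.6 = 144000 N·m. Convert y_max = 90 mm = 0.09 m.
  σ = M·y_max / I = (144000 × 0.09) / (8.78 × 10⁻⁵) = 1.476 × 10⁸ Pa = 147.6 MPa
Final answer: (a) δ = 36.71 mm, (b) σ = 147.6 MPa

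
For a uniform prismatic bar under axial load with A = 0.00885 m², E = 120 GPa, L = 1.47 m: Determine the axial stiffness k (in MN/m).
Model: a uniform prismatic bar under axial load, so k = (A·E) / L.
Convert to SI units:
  E = 120 GPa = 1.2 × 10¹¹ Pa
Substitute:
  k = (0.00885 × (1.2 × 10¹¹)) / 1.47
  k = 7.224 × 10⁸ N/m
Convert: k = 7.224 × 10⁸ N/m = 722.4 MN/m
Final answer: k = 722.4 MN/m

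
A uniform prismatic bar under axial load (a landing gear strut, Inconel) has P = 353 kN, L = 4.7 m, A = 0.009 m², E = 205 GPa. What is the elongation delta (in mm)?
Model: a uniform prismatic bar under axial load, so delta = (P·L) / (A·E).
Convert to SI units:
  P = 353 kN = 353000 N
  E = 205 GPa = 2.05 × 10¹¹ Pa
Substitute:
  delta = (353000 × 4.7) / (0.009 × (2.05 × 10¹¹))
  delta = 0.0008992 m
Convert: delta = 0.0008992 m = 0.8992 mm
Final answer: delta = 0.8992 mm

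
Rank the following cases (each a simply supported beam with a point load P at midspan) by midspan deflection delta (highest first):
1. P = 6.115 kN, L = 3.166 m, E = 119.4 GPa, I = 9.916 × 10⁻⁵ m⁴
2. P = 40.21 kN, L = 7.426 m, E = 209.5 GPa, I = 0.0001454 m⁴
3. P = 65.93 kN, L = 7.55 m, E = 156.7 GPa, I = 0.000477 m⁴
Model: a simply supported beam with a point load P at midspan, so delta = (P·L^3) / (48·E·I) (SI units).
  Case 1: delta = (6115 × 3.166^3) / (48 × (1.194 × 10¹¹) × (9.916 × 10⁻⁵)) = 0.0003415 m = 0.3415 mm
  Case 2: delta = (40210 × 7.426^3) / (48 × (2.095 × 10¹¹) × 0.0001454) = 0.01126 m = 11.26 mm
  Case 3: delta = (65930 × 7.55^3) / (48 × (1.567 × 10¹¹) × 0.000477) = 0.007909 m = 7.909 mm
Ordering: 11.26 mm (case 2) > 7.909 mm (case 3) > 0.3415 mm (case 1)
Final answer: 2, 3, 1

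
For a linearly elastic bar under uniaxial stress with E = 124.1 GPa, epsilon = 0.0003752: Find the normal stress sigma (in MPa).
Model: a linearly elastic bar under uniaxial stress, so sigma = E·epsilon.
Convert to SI units:
  E = 124.1 GPa = 1.241 × 10¹¹ Pa
Substitute:
  sigma = (1.241 × 10¹¹) × 0.0003752
  sigma = 4.656 × 10⁷ Pa
Convert: sigma = 4.656 × 10⁷ Pa = 46.56 MPa
Final answer: sigma = 46.56 MPa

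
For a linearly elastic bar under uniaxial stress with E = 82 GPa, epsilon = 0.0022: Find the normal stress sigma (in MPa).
Model: a linearly elastic bar under uniaxial stress, so sigma = E·epsilon.
Convert to SI units:
  E = 82 GPa = 8.2 × 10¹⁰ Pa
Substitute:
  sigma = (8.2 × 10¹⁰) × 0.0022
  sigma = 1.804 × 10⁸ Pa
Convert: sigma = 1.804 × 10⁸ Pa = 180.4 MPa
Final answer: sigma = 180.4 MPa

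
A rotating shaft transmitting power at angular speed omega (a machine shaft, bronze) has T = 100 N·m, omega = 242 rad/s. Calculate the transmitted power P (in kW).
Model: a rotating shaft transmitting power at angular speed omega, so P = T·omega.
Substitute:
  P = 100 × 242
  P = 24200 W
Convert: P = 24200 W = 24.2 kW
Final answer: P = 24.2 kW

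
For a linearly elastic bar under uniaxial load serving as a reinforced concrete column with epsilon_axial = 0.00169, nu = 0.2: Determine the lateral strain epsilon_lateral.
Model: a linearly elastic bar under uniaxial load, so epsilon_lateral = -nu·epsilon_axial.
Substitute:
  epsilon_lateral = -(0.2 × 0.00169)
  epsilon_lateral = -0.000338
Final answer: epsilon_lateral = -0.000338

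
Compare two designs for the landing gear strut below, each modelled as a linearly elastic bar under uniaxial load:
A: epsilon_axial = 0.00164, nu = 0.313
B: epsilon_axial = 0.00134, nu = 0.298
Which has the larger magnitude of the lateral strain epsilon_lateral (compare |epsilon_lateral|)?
Model: a linearly elastic bar under uniaxial load, so epsilon_lateral = -nu·epsilon_axial (SI units).
  A: epsilon_lateral = -(0.313 × 0.00164) = -0.0005133
  B: epsilon_lateral = -(0.298 × 0.00134) = -0.0003993
|epsilon_lateral|: A = 0.0005133, B = 0.0003993, so A is larger in magnitude.
Final answer: A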